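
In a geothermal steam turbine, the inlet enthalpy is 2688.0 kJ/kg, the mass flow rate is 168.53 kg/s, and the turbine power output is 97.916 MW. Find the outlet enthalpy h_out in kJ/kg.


h_out = h_in - P * 1000 / mdot
h_out = 2688.0 - 97.916 * 1000 / 168.53
h_out = 2107.0 kJ/kg


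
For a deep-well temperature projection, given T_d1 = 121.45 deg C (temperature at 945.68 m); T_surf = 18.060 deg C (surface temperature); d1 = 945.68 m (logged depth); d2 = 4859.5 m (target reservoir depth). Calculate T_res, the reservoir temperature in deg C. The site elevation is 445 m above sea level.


Step 1: grad = (T_d1 - T_surf)/d1 * 1000 = (121.45 - 18.06)/945.68 * 1000 = 109.3287 deg C/km
Step 2: T_res = T_surf + grad*d2/1000 = 18.06 + 109.3287*4859.5/1000 = 549.34 deg C
T_res = 549.34 deg C


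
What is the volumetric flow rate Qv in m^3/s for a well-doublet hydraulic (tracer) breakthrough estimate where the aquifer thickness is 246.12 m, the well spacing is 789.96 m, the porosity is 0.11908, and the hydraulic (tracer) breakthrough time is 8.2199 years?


Qv = pi*hr*phi*L^2 / (3*t_bt*365.25*86400)
Qv = pi*246.12*0.11908*789.96^2 / (3*8.2199*365.25*86400)
Qv = 0.073834 m^3/s


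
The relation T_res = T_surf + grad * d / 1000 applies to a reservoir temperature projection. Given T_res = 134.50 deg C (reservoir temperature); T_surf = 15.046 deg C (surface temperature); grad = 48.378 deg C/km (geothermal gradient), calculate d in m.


d = (T_res - T_surf) / grad * 1000
d = (134.50 - 15.046) / 48.378 * 1000
d = 2469.2 m


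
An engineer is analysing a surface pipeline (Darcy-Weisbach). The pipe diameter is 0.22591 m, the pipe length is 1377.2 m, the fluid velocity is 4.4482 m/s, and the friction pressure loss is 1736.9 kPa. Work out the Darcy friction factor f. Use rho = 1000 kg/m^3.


f = dP*1000 / ((L/D)*(rho*vel^2/2))
f = 1736.9*1000 / ((1377.2/0.22591)*(1000*4.4482^2/2))
f = 0.028799


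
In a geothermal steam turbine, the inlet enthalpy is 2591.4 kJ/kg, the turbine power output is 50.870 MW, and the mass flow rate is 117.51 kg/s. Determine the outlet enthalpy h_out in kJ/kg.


h_out = h_in - P * 1000 / mdot
h_out = 2591.4 - 50.870 * 1000 / 117.51
h_out = 2158.5 kJ/kg


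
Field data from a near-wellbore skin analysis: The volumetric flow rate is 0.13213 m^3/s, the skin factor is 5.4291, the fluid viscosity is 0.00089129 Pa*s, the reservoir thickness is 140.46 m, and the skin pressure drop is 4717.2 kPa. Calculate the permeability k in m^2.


k = S*q*mu / (2*pi*dP_s*1000*hr)
k = 5.4291*0.13213*0.00089129 / (2*pi*4717.2*1000*140.46)
k = 1.5358e-13 m^2


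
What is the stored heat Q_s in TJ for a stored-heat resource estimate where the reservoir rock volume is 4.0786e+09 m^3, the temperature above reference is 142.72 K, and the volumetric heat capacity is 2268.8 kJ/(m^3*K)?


Q_s = Vr * rhoc * dT / 1e12
Q_s = 4.0786e+09 * 2268.8 * 142.72 / 1e12
Q_s = 1320.663 PJ
Convert: 1320.663 PJ * 1000.0 = 1.3207e+06 TJ
Q_s = 1.3207e+06 TJ


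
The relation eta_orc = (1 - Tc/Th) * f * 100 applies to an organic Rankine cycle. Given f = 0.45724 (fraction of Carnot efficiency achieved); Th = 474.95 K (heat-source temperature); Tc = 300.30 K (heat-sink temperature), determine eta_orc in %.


eta_orc = (1 - Tc/Th) * f * 100
eta_orc = (1 - 300.30/474.95) * 0.45724 * 100
eta_orc = 16.814 %


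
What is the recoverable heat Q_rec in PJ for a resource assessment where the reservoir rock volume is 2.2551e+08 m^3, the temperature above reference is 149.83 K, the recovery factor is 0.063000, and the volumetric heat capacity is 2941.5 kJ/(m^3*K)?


Step 1: Q_s = Vr*rhoc*dT/1e12 = 2.2551e+08*2941.5*149.83/1e12 = 99.38788 PJ
Step 2: Q_rec = Q_s * RF = 99.38788 * 0.063 = 6.2614 PJ
Q_rec = 6.2614 PJ


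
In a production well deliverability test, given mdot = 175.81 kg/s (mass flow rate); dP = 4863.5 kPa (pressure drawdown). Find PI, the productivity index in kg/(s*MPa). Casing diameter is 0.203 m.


PI = mdot * 1000 / dP
PI = 175.81 * 1000 / 4863.5
PI = 36.149 kg/(s*MPa)


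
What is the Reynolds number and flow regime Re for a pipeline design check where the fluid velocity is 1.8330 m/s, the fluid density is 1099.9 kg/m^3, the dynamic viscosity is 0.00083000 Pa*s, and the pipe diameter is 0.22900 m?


Step 1: Re = rho*vel*D/mu = 1099.9*1.833*0.229/0.00083 = 5.5625e+05
Step 2: Re = 5.5625e+05 > 4000, so flow is turbulent.
Re = 5.5625e+05 (turbulent)


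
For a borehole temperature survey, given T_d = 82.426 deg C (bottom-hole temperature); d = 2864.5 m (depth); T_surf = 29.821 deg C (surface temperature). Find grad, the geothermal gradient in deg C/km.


grad = (T_d - T_surf) / d * 1000
grad = (82.426 - 29.821) / 2864.5 * 1000
grad = 18.364 deg C/km


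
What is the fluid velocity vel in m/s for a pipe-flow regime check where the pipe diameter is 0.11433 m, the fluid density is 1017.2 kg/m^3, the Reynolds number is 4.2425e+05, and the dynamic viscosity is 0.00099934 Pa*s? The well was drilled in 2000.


vel = Re * mu / (rho * D)
vel = 4.2425e+05 * 0.00099934 / (1017.2 * 0.11433)
vel = 3.6456 m/s


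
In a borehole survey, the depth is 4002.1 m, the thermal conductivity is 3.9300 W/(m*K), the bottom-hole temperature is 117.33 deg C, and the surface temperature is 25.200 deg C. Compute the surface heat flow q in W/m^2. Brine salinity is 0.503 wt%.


Step 1: grad = (T_d - T_surf)/d * 1000 = (117.33 - 25.2)/4002.1 * 1000 = 23.02041 deg C/km
Step 2: q = k * grad / 1000 = 3.93 * 23.02041 / 1000 = 0.090470 W/m^2
q = 0.090470 W/m^2


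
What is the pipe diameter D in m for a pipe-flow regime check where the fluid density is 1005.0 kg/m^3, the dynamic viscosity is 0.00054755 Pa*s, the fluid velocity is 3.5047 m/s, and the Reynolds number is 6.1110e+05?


D = Re * mu / (rho * vel)
D = 6.1110e+05 * 0.00054755 / (1005.0 * 3.5047)
D = 0.094999 m


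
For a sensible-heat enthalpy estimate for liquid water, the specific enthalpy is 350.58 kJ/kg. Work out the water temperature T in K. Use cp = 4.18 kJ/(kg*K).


T = h / cp
T = 350.58 / 4.18
T = 83.87081 deg C
Convert to K: 83.87081 + 273.15 = 357.02 K
T = 357.02 K


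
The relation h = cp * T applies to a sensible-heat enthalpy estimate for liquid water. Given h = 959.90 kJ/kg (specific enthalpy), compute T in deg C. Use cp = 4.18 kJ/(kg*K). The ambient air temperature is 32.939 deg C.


T = h / cp
T = 959.90 / 4.18
T = 229.64 deg C


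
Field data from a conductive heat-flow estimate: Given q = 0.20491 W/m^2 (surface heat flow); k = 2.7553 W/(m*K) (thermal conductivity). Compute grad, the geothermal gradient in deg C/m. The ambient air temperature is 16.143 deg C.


grad = q * 1000 / k
grad = 0.20491 * 1000 / 2.7553
grad = 74.36940 deg C/km
Convert: 74.36940 deg C/km * 0.001 = 0.074369 deg C/m
grad = 0.074369 deg C/m


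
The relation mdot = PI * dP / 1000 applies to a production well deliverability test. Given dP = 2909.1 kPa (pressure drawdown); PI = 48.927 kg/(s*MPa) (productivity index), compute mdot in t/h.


mdot = PI * dP / 1000
mdot = 48.927 * 2909.1 / 1000
mdot = 142.3335 kg/s
Convert: 142.3335 kg/s * 3.6 = 512.40 t/h
mdot = 512.40 t/h


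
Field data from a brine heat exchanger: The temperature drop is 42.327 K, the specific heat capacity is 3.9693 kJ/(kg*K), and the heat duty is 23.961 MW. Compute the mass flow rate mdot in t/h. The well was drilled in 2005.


mdot = Q * 1000 / (cp * dT)
mdot = 23.961 * 1000 / (3.9693 * 42.327)
mdot = 142.6177 kg/s
Convert: 142.6177 kg/s * 3.6 = 513.42 t/h
mdot = 513.42 t/h


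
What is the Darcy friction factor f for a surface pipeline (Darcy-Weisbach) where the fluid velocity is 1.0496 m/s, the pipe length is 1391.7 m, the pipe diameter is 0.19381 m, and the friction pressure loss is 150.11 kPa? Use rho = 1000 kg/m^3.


f = dP*1000 / ((L/D)*(rho*vel^2/2))
f = 150.11*1000 / ((1391.7/0.19381)*(1000*1.0496^2/2))
f = 0.037951


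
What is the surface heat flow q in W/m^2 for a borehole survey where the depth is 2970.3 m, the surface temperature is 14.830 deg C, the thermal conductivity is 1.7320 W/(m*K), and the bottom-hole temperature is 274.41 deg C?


Step 1: grad = (T_d - T_surf)/d * 1000 = (274.41 - 14.83)/2970.3 * 1000 = 87.39185 deg C/km
Step 2: q = k * grad / 1000 = 1.732 * 87.39185 / 1000 = 0.15136 W/m^2
q = 0.15136 W/m^2


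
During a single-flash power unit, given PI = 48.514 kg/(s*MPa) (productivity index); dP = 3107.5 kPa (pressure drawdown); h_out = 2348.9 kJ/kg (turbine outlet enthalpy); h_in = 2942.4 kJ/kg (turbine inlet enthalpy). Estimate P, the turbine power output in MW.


Step 1: mdot = PI * dP / 1000 = 48.514 * 3107.5 / 1000 = 150.7573 kg/s
Step 2: P = mdot*(h_in - h_out)/1000 = 150.7573*(2942.4 - 2348.9)/1000 = 89.474 MW
P = 89.474 MW


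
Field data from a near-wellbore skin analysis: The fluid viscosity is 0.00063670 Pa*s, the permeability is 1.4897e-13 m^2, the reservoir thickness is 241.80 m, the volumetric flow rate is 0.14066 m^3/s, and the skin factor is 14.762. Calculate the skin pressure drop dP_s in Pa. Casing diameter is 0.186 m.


dP_s = S * q * mu / (2*pi*k*hr) / 1000
dP_s = 14.762 * 0.14066 * 0.00063670 / (2*pi*1.4897e-13*241.80) / 1000
dP_s = 5841.383 kPa
Convert: 5841.383 kPa * 1000.0 = 5.8414e+06 Pa
dP_s = 5.8414e+06 Pa


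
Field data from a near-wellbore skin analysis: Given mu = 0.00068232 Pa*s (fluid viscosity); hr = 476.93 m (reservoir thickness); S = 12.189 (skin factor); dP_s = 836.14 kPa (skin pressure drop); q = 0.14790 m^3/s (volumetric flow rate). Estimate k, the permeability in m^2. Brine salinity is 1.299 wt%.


k = S*q*mu / (2*pi*dP_s*1000*hr)
k = 12.189*0.14790*0.00068232 / (2*pi*836.14*1000*476.93)
k = 4.9092e-13 m^2


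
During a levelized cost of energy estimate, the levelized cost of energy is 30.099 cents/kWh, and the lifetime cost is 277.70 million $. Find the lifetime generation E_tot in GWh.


E_tot = C_tot / LCOE * 100
E_tot = 277.70 / 30.099 * 100
E_tot = 922.62 GWh


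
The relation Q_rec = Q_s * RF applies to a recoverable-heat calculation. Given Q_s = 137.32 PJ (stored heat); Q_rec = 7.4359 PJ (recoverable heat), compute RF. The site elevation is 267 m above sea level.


RF = Q_rec / Q_s
RF = 7.4359 / 137.32
RF = 0.054150


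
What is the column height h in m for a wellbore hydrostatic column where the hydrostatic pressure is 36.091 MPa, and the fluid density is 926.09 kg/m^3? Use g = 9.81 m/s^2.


h = P * 1e6 / (g * rho)
h = 36.091 * 1e6 / (9.81 * 926.09)
h = 3972.6 m


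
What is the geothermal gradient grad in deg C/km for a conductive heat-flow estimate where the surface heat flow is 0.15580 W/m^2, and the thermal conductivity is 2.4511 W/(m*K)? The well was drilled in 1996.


grad = q * 1000 / k
grad = 0.15580 * 1000 / 2.4511
grad = 63.563 deg C/km


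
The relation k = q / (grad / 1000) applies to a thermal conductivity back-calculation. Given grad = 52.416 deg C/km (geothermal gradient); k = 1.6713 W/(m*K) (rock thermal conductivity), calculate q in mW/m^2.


q = k * grad / 1000
q = 1.6713 * 52.416 / 1000
q = 0.08760286 W/m^2
Convert: 0.08760286 W/m^2 * 1000.0 = 87.603 mW/m^2
q = 87.603 mW/m^2


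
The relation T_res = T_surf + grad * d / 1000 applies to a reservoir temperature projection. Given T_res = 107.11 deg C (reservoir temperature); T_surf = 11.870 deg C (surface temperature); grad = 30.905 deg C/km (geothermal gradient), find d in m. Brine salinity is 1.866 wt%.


d = (T_res - T_surf) / grad * 1000
d = (107.11 - 11.870) / 30.905 * 1000
d = 3081.7 m


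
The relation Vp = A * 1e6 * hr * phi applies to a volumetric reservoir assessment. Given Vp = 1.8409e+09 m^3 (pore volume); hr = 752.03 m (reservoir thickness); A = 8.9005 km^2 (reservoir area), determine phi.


phi = Vp / (A * 1e6 * hr)
phi = 1.8409e+09 / (8.9005 * 1e6 * 752.03)
phi = 0.27503


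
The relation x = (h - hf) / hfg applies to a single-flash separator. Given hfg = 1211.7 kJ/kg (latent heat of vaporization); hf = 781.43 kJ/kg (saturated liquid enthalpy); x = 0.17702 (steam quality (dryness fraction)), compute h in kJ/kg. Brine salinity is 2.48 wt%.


h = hf + x * hfg
h = 781.43 + 0.17702 * 1211.7
h = 995.93 kJ/kg


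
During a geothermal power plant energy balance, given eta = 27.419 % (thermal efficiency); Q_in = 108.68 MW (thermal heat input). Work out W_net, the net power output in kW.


W_net = eta / 100 * Q_in
W_net = 27.419 / 100 * 108.68
W_net = 29.79897 MW
Convert: 29.79897 MW * 1000.0 = 29799 kW
W_net = 29799 kW


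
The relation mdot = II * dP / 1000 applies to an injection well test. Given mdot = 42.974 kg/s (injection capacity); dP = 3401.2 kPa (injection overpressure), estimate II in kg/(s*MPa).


II = mdot * 1000 / dP
II = 42.974 * 1000 / 3401.2
II = 12.635 kg/(s*MPa)


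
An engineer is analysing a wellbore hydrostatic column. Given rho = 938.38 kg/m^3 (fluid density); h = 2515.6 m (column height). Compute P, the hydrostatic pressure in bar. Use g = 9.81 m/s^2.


P = rho * g * h / 1e6
P = 938.38 * 9.81 * 2515.6 / 1e6
P = 23.15738 MPa
Convert: 23.15738 MPa * 10.0 = 231.57 bar
P = 231.57 bar


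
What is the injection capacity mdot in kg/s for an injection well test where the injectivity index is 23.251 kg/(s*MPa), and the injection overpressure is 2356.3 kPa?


mdot = II * dP / 1000
mdot = 23.251 * 2356.3 / 1000
mdot = 54.786 kg/s


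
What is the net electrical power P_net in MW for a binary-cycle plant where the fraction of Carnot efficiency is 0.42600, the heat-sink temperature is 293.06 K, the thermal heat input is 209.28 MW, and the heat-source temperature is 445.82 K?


Step 1: eta = (1 - Tc/Th)*f = (1 - 293.06/445.82)*0.426 = 0.1459687
Step 2: P_net = eta * Q_in = 0.1459687 * 209.28 = 30.548 MW
P_net = 30.548 MW


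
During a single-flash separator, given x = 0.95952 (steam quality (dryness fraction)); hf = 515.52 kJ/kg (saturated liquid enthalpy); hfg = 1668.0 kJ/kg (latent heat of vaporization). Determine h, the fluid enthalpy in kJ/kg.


h = hf + x * hfg
h = 515.52 + 0.95952 * 1668.0
h = 2116.0 kJ/kg


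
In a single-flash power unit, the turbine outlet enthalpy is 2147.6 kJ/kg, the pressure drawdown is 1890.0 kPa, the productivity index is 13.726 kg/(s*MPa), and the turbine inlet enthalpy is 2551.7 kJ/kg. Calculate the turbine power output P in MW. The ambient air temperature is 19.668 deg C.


Step 1: mdot = PI * dP / 1000 = 13.726 * 1890.0 / 1000 = 25.94214 kg/s
Step 2: P = mdot*(h_in - h_out)/1000 = 25.94214*(2551.7 - 2147.6)/1000 = 10.483 MW
P = 10.483 MW


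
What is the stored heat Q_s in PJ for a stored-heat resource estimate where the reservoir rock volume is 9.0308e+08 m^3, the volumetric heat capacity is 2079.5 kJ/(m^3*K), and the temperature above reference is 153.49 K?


Q_s = Vr * rhoc * dT / 1e12
Q_s = 9.0308e+08 * 2079.5 * 153.49 / 1e12
Q_s = 288.25 PJ


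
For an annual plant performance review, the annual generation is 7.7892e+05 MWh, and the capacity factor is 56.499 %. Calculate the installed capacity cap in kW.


cap = E_a / (CF/100 * 8760)
cap = 7.7892e+05 / (56.499/100 * 8760)
cap = 157.3794 MW
Convert: 157.3794 MW * 1000.0 = 1.5738e+05 kW
cap = 1.5738e+05 kW


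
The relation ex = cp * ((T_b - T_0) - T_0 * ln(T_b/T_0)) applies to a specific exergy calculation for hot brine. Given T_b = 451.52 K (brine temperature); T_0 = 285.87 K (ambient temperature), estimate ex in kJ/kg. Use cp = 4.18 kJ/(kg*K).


ex = cp * ((T_b - T_0) - T_0 * ln(T_b/T_0))
ex = 4.18 * ((451.52 - 285.87) - 285.87 * ln(451.52/285.87))
ex = 146.23 kJ/kg


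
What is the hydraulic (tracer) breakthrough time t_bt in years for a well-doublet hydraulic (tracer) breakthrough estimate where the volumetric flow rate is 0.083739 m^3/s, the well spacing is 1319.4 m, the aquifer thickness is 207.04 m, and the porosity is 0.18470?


t_bt = pi * hr * phi * L^2 / (3 * Qv) / (365.25*86400)
t_bt = pi * 207.04 * 0.18470 * 1319.4^2 / (3 * 0.083739) / (365.25*86400)
t_bt = 26.380 years


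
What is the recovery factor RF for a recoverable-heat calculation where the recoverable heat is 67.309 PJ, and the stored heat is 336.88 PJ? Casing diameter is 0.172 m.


RF = Q_rec / Q_s
RF = 67.309 / 336.88
RF = 0.19980


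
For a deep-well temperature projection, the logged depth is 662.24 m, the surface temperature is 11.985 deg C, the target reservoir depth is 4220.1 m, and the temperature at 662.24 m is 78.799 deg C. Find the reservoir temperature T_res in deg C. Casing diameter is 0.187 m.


Step 1: grad = (T_d1 - T_surf)/d1 * 1000 = (78.799 - 11.985)/662.24 * 1000 = 100.8909 deg C/km
Step 2: T_res = T_surf + grad*d2/1000 = 11.985 + 100.8909*4220.1/1000 = 437.75 deg C
T_res = 437.75 deg C


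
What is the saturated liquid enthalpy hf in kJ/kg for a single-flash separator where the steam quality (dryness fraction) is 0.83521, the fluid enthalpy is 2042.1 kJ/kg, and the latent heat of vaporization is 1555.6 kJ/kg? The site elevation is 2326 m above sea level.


hf = h - x * hfg
hf = 2042.1 - 0.83521 * 1555.6
hf = 742.85 kJ/kg


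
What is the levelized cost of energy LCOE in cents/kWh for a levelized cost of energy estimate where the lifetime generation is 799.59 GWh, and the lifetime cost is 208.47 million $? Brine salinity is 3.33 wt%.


LCOE = C_tot / E_tot * 100
LCOE = 208.47 / 799.59 * 100
LCOE = 26.072 cents/kWh


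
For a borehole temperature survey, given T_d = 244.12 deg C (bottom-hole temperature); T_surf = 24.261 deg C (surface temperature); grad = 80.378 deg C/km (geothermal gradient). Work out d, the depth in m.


d = (T_d - T_surf) / grad * 1000
d = (244.12 - 24.261) / 80.378 * 1000
d = 2735.3 m


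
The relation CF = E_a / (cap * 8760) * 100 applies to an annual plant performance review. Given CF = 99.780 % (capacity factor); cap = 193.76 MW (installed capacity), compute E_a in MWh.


E_a = CF / 100 * cap * 8760
E_a = 99.780 / 100 * 193.76 * 8760
E_a = 1.6936e+06 MWh


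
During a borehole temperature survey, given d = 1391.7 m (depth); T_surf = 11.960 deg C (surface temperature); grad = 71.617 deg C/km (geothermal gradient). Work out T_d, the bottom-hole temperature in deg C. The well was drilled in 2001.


T_d = T_surf + grad * d / 1000
T_d = 11.960 + 71.617 * 1391.7 / 1000
T_d = 111.63 deg C


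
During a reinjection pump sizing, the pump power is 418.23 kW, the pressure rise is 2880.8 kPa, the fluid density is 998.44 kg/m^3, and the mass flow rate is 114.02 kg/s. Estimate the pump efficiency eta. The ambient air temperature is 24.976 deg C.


eta = mdot * dP / (rho * P_pump)
eta = 114.02 * 2880.8 / (998.44 * 418.23)
eta = 0.78661


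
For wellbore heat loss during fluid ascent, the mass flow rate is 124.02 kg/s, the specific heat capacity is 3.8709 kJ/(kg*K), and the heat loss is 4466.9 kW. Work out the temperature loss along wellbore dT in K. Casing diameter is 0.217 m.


dT = Q_loss / (mdot * cp)
dT = 4466.9 / (124.02 * 3.8709)
dT = 9.3047 K


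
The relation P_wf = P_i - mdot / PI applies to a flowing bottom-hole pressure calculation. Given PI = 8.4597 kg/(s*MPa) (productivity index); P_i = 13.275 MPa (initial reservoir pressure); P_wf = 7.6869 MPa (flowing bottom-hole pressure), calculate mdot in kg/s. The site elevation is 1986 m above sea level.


mdot = (P_i - P_wf) * PI
mdot = (13.275 - 7.6869) * 8.4597
mdot = 47.274 kg/s


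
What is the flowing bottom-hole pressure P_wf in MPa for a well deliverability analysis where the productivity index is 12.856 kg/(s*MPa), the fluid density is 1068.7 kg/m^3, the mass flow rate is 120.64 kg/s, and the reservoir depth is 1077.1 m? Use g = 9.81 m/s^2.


Step 1: P_i = rho*g*h/1e6 = 1068.7*9.81*1077.1/1e6 = 11.29226 MPa
Step 2: P_wf = P_i - mdot/PI = 11.29226 - 120.64/12.856 = 1.9083 MPa
P_wf = 1.9083 MPa


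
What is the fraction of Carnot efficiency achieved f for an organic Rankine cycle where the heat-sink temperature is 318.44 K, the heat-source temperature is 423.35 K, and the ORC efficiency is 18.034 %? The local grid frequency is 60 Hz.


f = (eta_orc/100) / (1 - Tc/Th)
f = (18.034/100) / (1 - 318.44/423.35)
f = 0.72774


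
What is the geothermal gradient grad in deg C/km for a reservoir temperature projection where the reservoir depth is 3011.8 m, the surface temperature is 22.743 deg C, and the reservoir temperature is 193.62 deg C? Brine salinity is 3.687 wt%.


grad = (T_res - T_surf) / d * 1000
grad = (193.62 - 22.743) / 3011.8 * 1000
grad = 56.736 deg C/km


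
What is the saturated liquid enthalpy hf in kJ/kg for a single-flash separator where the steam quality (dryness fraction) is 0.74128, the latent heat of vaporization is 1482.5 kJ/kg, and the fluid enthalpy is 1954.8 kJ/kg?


hf = h - x * hfg
hf = 1954.8 - 0.74128 * 1482.5
hf = 855.85 kJ/kg


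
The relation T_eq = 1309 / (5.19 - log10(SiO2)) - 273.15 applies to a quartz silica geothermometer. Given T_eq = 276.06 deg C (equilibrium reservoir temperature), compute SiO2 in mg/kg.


SiO2 = 10^(5.19 - 1309/(T_eq + 273.15))
SiO2 = 10^(5.19 - 1309/(276.06 + 273.15))
SiO2 = 640.58 mg/kg


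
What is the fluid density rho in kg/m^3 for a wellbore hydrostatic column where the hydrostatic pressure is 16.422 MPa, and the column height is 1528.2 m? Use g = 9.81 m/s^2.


rho = P * 1e6 / (g * h)
rho = 16.422 * 1e6 / (9.81 * 1528.2)
rho = 1095.4 kg/m^3


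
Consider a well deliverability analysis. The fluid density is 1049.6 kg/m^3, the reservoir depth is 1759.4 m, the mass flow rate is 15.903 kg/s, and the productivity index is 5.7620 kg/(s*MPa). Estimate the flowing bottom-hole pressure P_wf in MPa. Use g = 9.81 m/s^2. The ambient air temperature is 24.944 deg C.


Step 1: P_i = rho*g*h/1e6 = 1049.6*9.81*1759.4/1e6 = 18.11580 MPa
Step 2: P_wf = P_i - mdot/PI = 18.11580 - 15.903/5.762 = 15.356 MPa
P_wf = 15.356 MPa


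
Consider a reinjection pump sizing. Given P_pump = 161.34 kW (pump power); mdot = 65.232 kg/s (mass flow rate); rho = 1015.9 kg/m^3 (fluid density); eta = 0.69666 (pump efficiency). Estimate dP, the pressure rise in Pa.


dP = P_pump * rho * eta / mdot
dP = 161.34 * 1015.9 * 0.69666 / 65.232
dP = 1750.464 kPa
Convert: 1750.464 kPa * 1000.0 = 1.7505e+06 Pa
dP = 1.7505e+06 Pa


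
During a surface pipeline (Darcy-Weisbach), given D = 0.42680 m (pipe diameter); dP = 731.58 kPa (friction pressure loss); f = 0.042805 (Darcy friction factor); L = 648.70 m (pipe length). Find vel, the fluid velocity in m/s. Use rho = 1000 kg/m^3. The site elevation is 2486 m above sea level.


vel = sqrt(dP*1000*2*D / (f*L*rho))
vel = sqrt(731.58*1000*2*0.42680 / (0.042805*648.70*1000))
vel = 4.7423 m/s


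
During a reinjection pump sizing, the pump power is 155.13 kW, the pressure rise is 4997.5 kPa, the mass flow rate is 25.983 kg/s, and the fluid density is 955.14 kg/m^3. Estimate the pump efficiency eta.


eta = mdot * dP / (rho * P_pump)
eta = 25.983 * 4997.5 / (955.14 * 155.13)
eta = 0.87635


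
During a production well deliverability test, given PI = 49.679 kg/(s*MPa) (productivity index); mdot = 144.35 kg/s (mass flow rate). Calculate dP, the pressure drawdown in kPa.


dP = mdot * 1000 / PI
dP = 144.35 * 1000 / 49.679
dP = 2905.7 kPa


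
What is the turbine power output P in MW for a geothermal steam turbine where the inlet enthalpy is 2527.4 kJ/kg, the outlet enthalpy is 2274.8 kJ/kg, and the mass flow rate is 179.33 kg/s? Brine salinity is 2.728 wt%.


P = mdot * (h_in - h_out) / 1000
P = 179.33 * (2527.4 - 2274.8) / 1000
P = 45.299 MW


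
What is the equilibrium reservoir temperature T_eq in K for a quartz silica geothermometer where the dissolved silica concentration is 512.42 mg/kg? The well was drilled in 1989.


T_eq = 1309 / (5.19 - log10(SiO2)) - 273.15
T_eq = 1309 / (5.19 - log10(512.42)) - 273.15
T_eq = 254.5930 deg C
Convert to K: 254.5930 + 273.15 = 527.74 K
T_eq = 527.74 K


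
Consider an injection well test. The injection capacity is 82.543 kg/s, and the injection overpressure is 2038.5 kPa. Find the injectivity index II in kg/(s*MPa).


II = mdot * 1000 / dP
II = 82.543 * 1000 / 2038.5
II = 40.492 kg/(s*MPa)


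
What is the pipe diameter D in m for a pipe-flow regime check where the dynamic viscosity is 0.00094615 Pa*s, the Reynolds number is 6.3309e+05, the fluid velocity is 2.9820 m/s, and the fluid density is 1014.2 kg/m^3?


D = Re * mu / (rho * vel)
D = 6.3309e+05 * 0.00094615 / (1014.2 * 2.9820)
D = 0.19806 m


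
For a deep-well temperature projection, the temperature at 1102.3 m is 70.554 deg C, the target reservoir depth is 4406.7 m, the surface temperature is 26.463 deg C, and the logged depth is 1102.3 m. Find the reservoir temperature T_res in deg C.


Step 1: grad = (T_d1 - T_surf)/d1 * 1000 = (70.554 - 26.463)/1102.3 * 1000 = 39.99909 deg C/km
Step 2: T_res = T_surf + grad*d2/1000 = 26.463 + 39.99909*4406.7/1000 = 202.73 deg C
T_res = 202.73 deg C


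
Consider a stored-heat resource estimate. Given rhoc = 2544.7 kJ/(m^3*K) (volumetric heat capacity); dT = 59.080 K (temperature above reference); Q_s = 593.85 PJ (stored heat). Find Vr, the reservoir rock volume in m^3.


Vr = Q_s * 1e12 / (rhoc * dT)
Vr = 593.85 * 1e12 / (2544.7 * 59.080)
Vr = 3.9500e+09 m^3


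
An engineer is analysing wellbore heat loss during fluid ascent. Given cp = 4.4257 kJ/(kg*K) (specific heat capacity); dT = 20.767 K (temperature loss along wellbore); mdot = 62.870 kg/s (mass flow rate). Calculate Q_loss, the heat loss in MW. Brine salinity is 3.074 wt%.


Q_loss = mdot * cp * dT
Q_loss = 62.870 * 4.4257 * 20.767
Q_loss = 5778.288 kW
Convert: 5778.288 kW * 0.001 = 5.7783 MW
Q_loss = 5.7783 MW


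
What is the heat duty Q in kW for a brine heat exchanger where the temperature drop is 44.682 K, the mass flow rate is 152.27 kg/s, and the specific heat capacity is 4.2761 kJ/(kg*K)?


Q = mdot * cp * dT / 1000
Q = 152.27 * 4.2761 * 44.682 / 1000
Q = 29.09342 MW
Convert: 29.09342 MW * 1000.0 = 29093 kW
Q = 29093 kW


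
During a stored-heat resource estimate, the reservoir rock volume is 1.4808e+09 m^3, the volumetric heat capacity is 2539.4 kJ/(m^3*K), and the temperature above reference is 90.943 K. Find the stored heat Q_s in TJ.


Q_s = Vr * rhoc * dT / 1e12
Q_s = 1.4808e+09 * 2539.4 * 90.943 / 1e12
Q_s = 341.9769 PJ
Convert: 341.9769 PJ * 1000.0 = 3.4198e+05 TJ
Q_s = 3.4198e+05 TJ


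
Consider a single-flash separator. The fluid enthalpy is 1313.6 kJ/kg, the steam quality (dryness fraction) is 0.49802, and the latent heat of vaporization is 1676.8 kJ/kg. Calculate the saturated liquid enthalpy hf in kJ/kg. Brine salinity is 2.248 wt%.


hf = h - x * hfg
hf = 1313.6 - 0.49802 * 1676.8
hf = 478.52 kJ/kg


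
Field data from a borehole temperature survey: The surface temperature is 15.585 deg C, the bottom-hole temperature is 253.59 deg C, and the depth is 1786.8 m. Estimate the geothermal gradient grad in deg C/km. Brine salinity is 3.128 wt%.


grad = (T_d - T_surf) / d * 1000
grad = (253.59 - 15.585) / 1786.8 * 1000
grad = 133.20 deg C/km


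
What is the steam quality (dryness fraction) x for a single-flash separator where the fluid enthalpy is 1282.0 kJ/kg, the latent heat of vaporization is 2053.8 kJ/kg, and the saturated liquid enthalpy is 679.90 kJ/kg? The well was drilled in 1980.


x = (h - hf) / hfg
x = (1282.0 - 679.90) / 2053.8
x = 0.29316


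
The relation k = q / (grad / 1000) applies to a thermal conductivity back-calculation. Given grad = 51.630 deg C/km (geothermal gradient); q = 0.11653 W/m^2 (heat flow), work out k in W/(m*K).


k = q / (grad / 1000)
k = 0.11653 / (51.630 / 1000)
k = 2.2570 W/(m*K)


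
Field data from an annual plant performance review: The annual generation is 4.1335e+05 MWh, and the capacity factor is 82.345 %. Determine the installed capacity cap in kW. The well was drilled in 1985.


cap = E_a / (CF/100 * 8760)
cap = 4.1335e+05 / (82.345/100 * 8760)
cap = 57.30290 MW
Convert: 57.30290 MW * 1000.0 = 57303 kW
cap = 57303 kW


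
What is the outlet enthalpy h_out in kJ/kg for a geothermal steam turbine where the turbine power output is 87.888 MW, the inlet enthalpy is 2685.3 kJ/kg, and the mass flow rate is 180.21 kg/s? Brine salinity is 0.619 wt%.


h_out = h_in - P * 1000 / mdot
h_out = 2685.3 - 87.888 * 1000 / 180.21
h_out = 2197.6 kJ/kg


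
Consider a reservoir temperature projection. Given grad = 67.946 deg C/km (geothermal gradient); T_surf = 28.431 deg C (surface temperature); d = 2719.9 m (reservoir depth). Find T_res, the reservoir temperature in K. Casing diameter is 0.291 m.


T_res = T_surf + grad * d / 1000
T_res = 28.431 + 67.946 * 2719.9 / 1000
T_res = 213.2373 deg C
Convert to K: 213.2373 + 273.15 = 486.39 K
T_res = 486.39 K


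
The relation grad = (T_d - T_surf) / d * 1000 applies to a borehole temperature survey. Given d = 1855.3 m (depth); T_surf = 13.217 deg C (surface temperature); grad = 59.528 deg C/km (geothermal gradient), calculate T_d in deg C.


T_d = T_surf + grad * d / 1000
T_d = 13.217 + 59.528 * 1855.3 / 1000
T_d = 123.66 deg C


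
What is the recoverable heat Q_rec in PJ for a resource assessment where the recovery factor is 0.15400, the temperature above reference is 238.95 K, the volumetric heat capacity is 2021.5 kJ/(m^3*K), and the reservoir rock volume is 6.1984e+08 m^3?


Step 1: Q_s = Vr*rhoc*dT/1e12 = 6.1984e+08*2021.5*238.95/1e12 = 299.4059 PJ
Step 2: Q_rec = Q_s * RF = 299.4059 * 0.154 = 46.109 PJ
Q_rec = 46.109 PJ


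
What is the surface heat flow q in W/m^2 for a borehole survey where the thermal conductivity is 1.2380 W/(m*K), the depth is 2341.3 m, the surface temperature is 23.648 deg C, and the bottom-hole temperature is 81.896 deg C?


Step 1: grad = (T_d - T_surf)/d * 1000 = (81.896 - 23.648)/2341.3 * 1000 = 24.87849 deg C/km
Step 2: q = k * grad / 1000 = 1.238 * 24.87849 / 1000 = 0.030800 W/m^2
q = 0.030800 W/m^2


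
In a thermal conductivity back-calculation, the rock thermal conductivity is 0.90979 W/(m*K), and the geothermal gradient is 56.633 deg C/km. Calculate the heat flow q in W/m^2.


q = k * grad / 1000
q = 0.90979 * 56.633 / 1000
q = 0.051524 W/m^2


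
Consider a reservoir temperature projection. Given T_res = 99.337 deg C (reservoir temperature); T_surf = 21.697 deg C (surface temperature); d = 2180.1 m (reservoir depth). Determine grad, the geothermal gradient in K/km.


grad = (T_res - T_surf) / d * 1000
grad = (99.337 - 21.697) / 2180.1 * 1000
grad = 35.61305 deg C/km
Convert: 35.61305 deg C/km * 1.0 = 35.613 K/km
grad = 35.613 K/km


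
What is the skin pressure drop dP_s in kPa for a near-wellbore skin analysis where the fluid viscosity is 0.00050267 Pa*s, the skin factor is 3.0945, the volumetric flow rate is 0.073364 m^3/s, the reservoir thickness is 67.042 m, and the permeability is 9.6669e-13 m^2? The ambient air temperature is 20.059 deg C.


dP_s = S * q * mu / (2*pi*k*hr) / 1000
dP_s = 3.0945 * 0.073364 * 0.00050267 / (2*pi*9.6669e-13*67.042) / 1000
dP_s = 280.25 kPa


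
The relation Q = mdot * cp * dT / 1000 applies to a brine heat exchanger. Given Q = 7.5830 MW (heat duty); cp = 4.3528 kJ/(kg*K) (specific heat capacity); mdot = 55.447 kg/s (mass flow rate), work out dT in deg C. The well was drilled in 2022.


dT = Q * 1000 / (mdot * cp)
dT = 7.5830 * 1000 / (55.447 * 4.3528)
dT = 31.41914 K
Convert (temperature difference, 1 K = 1 deg C): 31.41914 K = 31.41914 deg C
dT = 31.419 deg C


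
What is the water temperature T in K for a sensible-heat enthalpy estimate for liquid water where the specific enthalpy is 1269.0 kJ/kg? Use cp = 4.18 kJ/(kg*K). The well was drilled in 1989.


T = h / cp
T = 1269.0 / 4.18
T = 303.5885 deg C
Convert to K: 303.5885 + 273.15 = 576.74 K
T = 576.74 K


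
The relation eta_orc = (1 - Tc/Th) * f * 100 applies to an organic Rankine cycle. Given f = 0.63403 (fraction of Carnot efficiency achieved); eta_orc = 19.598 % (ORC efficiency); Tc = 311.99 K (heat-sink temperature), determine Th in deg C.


Th = Tc / (1 - (eta_orc/100)/f)
Th = 311.99 / (1 - (19.598/100)/0.63403)
Th = 451.5718 K
Convert to deg C: 451.5718 - 273.15 = 178.42 deg C
Th = 178.42 deg C


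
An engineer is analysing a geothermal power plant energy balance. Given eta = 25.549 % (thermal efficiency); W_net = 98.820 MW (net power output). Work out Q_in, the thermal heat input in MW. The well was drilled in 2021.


Q_in = W_net / (eta / 100)
Q_in = 98.820 / (25.549 / 100)
Q_in = 386.79 MW


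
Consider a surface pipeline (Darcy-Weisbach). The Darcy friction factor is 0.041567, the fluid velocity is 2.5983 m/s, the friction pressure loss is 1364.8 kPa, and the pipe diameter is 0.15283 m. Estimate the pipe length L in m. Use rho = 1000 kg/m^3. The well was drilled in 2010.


L = dP*1000*D / (f*rho*vel^2/2)
L = 1364.8*1000*0.15283 / (0.041567*1000*2.5983^2/2)
L = 1486.6 m


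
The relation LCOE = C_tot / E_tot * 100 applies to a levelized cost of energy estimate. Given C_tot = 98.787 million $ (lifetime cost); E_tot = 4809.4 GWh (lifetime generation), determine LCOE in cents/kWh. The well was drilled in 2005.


LCOE = C_tot / E_tot * 100
LCOE = 98.787 / 4809.4 * 100
LCOE = 2.0540 cents/kWh


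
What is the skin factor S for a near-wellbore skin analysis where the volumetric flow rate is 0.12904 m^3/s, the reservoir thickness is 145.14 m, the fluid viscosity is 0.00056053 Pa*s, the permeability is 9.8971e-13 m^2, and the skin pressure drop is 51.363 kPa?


S = dP_s * 1000 * 2*pi*k*hr / (q*mu)
S = 51.363 * 1000 * 2*pi*9.8971e-13*145.14 / (0.12904*0.00056053)
S = 0.64092


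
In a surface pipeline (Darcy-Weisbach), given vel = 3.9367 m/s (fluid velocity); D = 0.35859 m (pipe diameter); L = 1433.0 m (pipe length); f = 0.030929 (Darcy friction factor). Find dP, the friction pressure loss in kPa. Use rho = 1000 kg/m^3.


dP = f * (L/D) * (rho*vel^2/2) / 1000
dP = 0.030929 * (1433.0/0.35859) * (1000*3.9367^2/2) / 1000
dP = 957.74 kPa


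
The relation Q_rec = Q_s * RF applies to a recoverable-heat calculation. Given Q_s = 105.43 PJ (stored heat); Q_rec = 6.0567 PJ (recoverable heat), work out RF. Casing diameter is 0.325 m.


RF = Q_rec / Q_s
RF = 6.0567 / 105.43
RF = 0.057448


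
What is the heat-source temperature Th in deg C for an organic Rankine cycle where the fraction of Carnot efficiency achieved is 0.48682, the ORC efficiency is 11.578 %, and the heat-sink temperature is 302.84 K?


Th = Tc / (1 - (eta_orc/100)/f)
Th = 302.84 / (1 - (11.578/100)/0.48682)
Th = 397.3387 K
Convert to deg C: 397.3387 - 273.15 = 124.19 deg C
Th = 124.19 deg C


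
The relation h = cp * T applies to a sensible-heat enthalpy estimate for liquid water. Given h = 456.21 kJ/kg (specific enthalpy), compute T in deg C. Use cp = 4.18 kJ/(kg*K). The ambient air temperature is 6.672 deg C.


T = h / cp
T = 456.21 / 4.18
T = 109.14 deg C


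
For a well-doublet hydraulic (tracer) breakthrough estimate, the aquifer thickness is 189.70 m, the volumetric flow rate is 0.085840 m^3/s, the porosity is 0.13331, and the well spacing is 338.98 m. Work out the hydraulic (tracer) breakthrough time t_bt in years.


t_bt = pi * hr * phi * L^2 / (3 * Qv) / (365.25*86400)
t_bt = pi * 189.70 * 0.13331 * 338.98^2 / (3 * 0.085840) / (365.25*86400)
t_bt = 1.1233 years


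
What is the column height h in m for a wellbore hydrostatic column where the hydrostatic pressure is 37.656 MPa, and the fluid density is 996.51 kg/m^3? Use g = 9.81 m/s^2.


h = P * 1e6 / (g * rho)
h = 37.656 * 1e6 / (9.81 * 996.51)
h = 3852.0 m


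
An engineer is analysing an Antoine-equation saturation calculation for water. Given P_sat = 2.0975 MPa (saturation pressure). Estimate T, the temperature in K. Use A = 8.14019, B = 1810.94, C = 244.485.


T = B / (A - log10(P_sat * 760 / 0.101325)) - C
T = 1810.94 / (8.14019 - log10(2.0975 * 760 / 0.101325)) - 244.485
T = 214.7492 deg C
Convert to K: 214.7492 + 273.15 = 487.90 K
T = 487.90 K


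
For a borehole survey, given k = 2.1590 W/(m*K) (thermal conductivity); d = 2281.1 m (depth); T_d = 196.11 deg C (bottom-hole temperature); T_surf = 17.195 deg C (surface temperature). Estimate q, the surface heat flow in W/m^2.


Step 1: grad = (T_d - T_surf)/d * 1000 = (196.11 - 17.195)/2281.1 * 1000 = 78.43365 deg C/km
Step 2: q = k * grad / 1000 = 2.159 * 78.43365 / 1000 = 0.16934 W/m^2
q = 0.16934 W/m^2


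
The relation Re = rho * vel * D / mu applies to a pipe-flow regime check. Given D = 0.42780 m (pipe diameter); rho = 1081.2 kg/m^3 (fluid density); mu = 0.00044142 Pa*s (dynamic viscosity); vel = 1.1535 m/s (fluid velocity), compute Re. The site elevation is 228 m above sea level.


Re = rho * vel * D / mu
Re = 1081.2 * 1.1535 * 0.42780 / 0.00044142
Re = 1.2087e+06


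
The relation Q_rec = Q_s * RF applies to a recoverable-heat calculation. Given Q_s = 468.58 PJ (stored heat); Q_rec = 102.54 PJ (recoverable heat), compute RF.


RF = Q_rec / Q_s
RF = 102.54 / 468.58
RF = 0.21883


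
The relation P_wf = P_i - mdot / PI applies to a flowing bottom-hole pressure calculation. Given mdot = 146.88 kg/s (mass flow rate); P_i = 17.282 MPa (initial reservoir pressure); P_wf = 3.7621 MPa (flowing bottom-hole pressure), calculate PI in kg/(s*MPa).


PI = mdot / (P_i - P_wf)
PI = 146.88 / (17.282 - 3.7621)
PI = 10.864 kg/(s*MPa)


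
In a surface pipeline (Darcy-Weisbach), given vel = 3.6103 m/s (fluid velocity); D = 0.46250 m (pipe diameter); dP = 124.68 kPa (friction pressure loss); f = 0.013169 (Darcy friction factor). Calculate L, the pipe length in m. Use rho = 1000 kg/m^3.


L = dP*1000*D / (f*rho*vel^2/2)
L = 124.68*1000*0.46250 / (0.013169*1000*3.6103^2/2)
L = 671.89 m


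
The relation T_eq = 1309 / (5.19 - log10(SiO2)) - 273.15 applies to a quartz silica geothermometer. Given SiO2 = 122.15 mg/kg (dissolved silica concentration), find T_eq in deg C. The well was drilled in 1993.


T_eq = 1309 / (5.19 - log10(SiO2)) - 273.15
T_eq = 1309 / (5.19 - log10(122.15)) - 273.15
T_eq = 148.69 deg C


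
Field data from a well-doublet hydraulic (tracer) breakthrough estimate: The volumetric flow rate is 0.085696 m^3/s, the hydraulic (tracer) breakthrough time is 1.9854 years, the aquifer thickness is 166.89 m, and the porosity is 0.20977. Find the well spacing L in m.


L = sqrt(t_bt*365.25*86400*3*Qv / (pi*hr*phi))
L = sqrt(1.9854*365.25*86400*3*0.085696 / (pi*166.89*0.20977))
L = 382.70 m


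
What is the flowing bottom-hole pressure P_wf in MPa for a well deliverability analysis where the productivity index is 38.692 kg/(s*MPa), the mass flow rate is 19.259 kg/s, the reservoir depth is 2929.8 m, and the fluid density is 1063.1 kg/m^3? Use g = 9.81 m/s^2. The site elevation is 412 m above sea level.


Step 1: P_i = rho*g*h/1e6 = 1063.1*9.81*2929.8/1e6 = 30.55492 MPa
Step 2: P_wf = P_i - mdot/PI = 30.55492 - 19.259/38.692 = 30.057 MPa
P_wf = 30.057 MPa


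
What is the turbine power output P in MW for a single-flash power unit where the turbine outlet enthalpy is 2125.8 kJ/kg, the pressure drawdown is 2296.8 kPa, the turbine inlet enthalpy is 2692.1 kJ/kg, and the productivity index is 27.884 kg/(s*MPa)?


Step 1: mdot = PI * dP / 1000 = 27.884 * 2296.8 / 1000 = 64.04397 kg/s
Step 2: P = mdot*(h_in - h_out)/1000 = 64.04397*(2692.1 - 2125.8)/1000 = 36.268 MW
P = 36.268 MW


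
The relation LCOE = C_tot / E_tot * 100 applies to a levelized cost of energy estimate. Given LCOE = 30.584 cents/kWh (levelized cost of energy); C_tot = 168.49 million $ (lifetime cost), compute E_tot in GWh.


E_tot = C_tot / LCOE * 100
E_tot = 168.49 / 30.584 * 100
E_tot = 550.91 GWh


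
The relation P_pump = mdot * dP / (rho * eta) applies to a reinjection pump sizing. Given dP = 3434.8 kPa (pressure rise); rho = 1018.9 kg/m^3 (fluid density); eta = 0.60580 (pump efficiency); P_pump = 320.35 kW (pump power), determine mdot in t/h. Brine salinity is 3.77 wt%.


mdot = P_pump * rho * eta / dP
mdot = 320.35 * 1018.9 * 0.60580 / 3434.8
mdot = 57.56839 kg/s
Convert: 57.56839 kg/s * 3.6 = 207.25 t/h
mdot = 207.25 t/h
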